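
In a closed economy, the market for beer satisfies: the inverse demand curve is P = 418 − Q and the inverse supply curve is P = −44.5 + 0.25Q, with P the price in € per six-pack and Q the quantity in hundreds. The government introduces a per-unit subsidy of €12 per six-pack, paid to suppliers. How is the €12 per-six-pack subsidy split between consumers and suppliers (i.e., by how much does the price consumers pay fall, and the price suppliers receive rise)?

Consumers gain €9.6 per six-pack; suppliers gain €2.4 per six-pack.

Rewrite in direct form: Qd = 418 − P and Qs = 4P + 178.
Before the subsidy: set 418 − P = 4P + 178 → P* = €48, Q* = 370.
With a per-unit subsidy paid to suppliers, each receives P + 12 per unit sold, so supply becomes Qs = 4(P + 12) + 178.
Solving gives Q = 379.6 with consumers paying €38.4 and suppliers receiving €50.4 (the €12 wedge).
Gain to consumers: €9.6; to suppliers: €2.4. (They sum to €12.)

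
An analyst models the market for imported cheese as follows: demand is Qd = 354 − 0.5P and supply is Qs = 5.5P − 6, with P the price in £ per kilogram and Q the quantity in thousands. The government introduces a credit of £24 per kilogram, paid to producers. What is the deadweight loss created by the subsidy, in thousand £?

Before the subsidy: set 354 − 0.5P = 5.5P − 6 → P* = £60, Q* = 324.
With a per-unit subsidy paid to producers, each receives P + 24 per unit sold, so supply becomes Qs = 5.5(P + 24) − 6.
New equilibrium: consumers pay £38, producers receive £62, Q = 335. (Wedge: Pb − Ps = −24.)
Quantity rises by |ΔQ| = |324 − 335| = 11.
DWL = ½ · t · |ΔQ| = ½ · 24 · 11 = £132.

Deadweight loss = £132 thousand.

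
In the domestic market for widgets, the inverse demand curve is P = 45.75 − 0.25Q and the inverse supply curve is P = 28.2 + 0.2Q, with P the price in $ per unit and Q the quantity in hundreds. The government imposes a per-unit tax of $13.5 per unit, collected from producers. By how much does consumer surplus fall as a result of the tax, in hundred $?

Consumer surplus falls by $180 hundred.

Inverting to Q(P) form: Qd = 183 − 4P; Qs = 5P − 141.
Before the tax: set 183 − 4P = 5P − 141 → P* = $36, Q* = 39.
With the tax collected from producers, supply shifts: Qs = 5(P − 13.5) − 141.
New equilibrium: buyers pay $43.5, producers receive $30, Q = 9. (Wedge: Pb − Ps = 13.5.)
ΔCS is the trapezoid between Q = 9 and Q = 39 of height $7.5: ½ · (39 + 9) · 7.5 = $180.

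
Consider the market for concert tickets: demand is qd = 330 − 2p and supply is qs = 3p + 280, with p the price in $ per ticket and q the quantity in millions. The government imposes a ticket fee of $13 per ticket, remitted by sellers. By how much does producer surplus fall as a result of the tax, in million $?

Producer surplus falls by $1571.44 million.

Before the tax: set 330 − 2p = 3p + 280 → p* = $10, q* = 310.
With the tax collected from sellers, supply shifts: qs = 3(p − 13) + 280.
New equilibrium: buyers pay $17.8, sellers receive $4.8, q = 294.4. (Wedge: pb − ps = 13.)
ΔPS is the trapezoid between Q = 294.4 and Q = 310 of height $5.2: ½ · (310 + 294.4) · 5.2 = $1571.44.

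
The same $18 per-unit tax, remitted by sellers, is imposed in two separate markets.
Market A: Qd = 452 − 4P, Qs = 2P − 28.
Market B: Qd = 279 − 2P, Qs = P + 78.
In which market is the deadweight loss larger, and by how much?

Market A: pre-tax P* = $80, Q* = 132; post-tax Q = 108; deadweight loss = $216.
Market B: pre-tax P* = $67, Q* = 145; post-tax Q = 133; deadweight loss = $108.
Difference: $216 vs $108 → market A is larger by $108.

Market A, by $108.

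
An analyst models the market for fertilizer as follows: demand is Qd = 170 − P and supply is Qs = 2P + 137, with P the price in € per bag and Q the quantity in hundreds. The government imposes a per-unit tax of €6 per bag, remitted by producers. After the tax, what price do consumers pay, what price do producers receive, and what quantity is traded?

Before the tax: set 170 − P = 2P + 137 → P* = €11, Q* = 159.
With the tax collected from producers, supply shifts: Qs = 2(P − 6) + 137.
Solving gives Q = 155 with consumers paying €15 and producers receiving €9 (the €6 wedge).

Consumers pay €15; producers receive €9; quantity = 155.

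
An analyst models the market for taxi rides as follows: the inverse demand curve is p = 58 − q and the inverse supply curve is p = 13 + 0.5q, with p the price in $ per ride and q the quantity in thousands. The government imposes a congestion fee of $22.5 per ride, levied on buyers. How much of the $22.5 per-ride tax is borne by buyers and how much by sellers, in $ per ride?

Buyers bear $15 per ride; sellers bear $7.5 per ride.

Rewrite in direct form: qd = 58 − p and qs = 2p − 26.
Before the tax: set 58 − p = 2p − 26 → p* = $28, q* = 30.
With the tax collected from buyers, demand (in seller-price terms) shifts: qd = 58 − (p + 22.5).
New equilibrium: buyers pay $43, sellers receive $20.5, q = 15. (Wedge: pb − ps = 22.5.)
Burden on buyers: $15; on sellers: $7.5. (They sum to $22.5.)
The less price-elastic side of the market bears the larger share of a per-unit tax.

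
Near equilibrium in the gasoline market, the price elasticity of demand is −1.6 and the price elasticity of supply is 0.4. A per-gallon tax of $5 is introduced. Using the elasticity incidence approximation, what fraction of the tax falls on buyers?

Incidence ratio: buyers' share ≈ εs / (εs + |εd|) = 0.4 / (0.4 + 1.6) = 0.2.
Supply is the less elastic side, so buyers bear the smaller share.

Buyers' share ≈ 0.2.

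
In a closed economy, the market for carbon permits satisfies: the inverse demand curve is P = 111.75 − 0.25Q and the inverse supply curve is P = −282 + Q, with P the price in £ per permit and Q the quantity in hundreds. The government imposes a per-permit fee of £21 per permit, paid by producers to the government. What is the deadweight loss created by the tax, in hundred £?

Rewrite in direct form: Qd = 447 − 4P and Qs = P + 282.
Without the tax, 447 − 4P = P + 282 gives 5P = 165, so P* = £33 and Q* = 315.
With the tax collected from producers, supply shifts: Qs = (P − 21) + 282.
New equilibrium: consumers pay £37.2, producers receive £16.2, Q = 298.2. (Wedge: Pb − Ps = 21.)
Quantity falls by |ΔQ| = |315 − 298.2| = 16.8.
DWL = ½ · t · |ΔQ| = ½ · 21 · 16.8 = £176.4.

Deadweight loss = £176.4 hundred.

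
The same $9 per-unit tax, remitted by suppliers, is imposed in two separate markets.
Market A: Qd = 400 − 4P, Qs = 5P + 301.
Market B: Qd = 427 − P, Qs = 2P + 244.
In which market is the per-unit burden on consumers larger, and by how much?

Market B, by $1.

Market A: pre-tax P* = $11, Q* = 356; post-tax Q = 336; per-unit burden on consumers = $5.
Market B: pre-tax P* = $61, Q* = 366; post-tax Q = 360; per-unit burden on consumers = $6.
Difference: $5 vs $6 → market B is larger by $1.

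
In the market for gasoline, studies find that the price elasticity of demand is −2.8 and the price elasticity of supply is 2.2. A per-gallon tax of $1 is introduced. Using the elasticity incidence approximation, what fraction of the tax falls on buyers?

Buyers' share ≈ 0.44.

Incidence ratio: buyers' share ≈ εs / (εs + |εd|) = 2.2 / (2.2 + 2.8) = 0.44.
Supply is the less elastic side, so buyers bear the smaller share.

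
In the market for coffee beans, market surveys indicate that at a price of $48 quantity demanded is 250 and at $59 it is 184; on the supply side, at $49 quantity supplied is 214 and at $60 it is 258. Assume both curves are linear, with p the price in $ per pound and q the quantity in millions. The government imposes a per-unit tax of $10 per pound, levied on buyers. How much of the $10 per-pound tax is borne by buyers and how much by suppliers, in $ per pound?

Buyers bear $4 per pound; suppliers bear $6 per pound.

Demand slope: (184 − 250)/(59 − 48) = -6, so qd = 538 − 6p.
Supply slope: (258 − 214)/(60 − 49) = 4, so qs = 4p + 18.
Before the tax: set 538 − 6p = 4p + 18 → p* = $52, q* = 226.
With the tax collected from buyers, demand (in seller-price terms) shifts: qd = 538 − 6(p + 10).
New equilibrium: buyers pay $56, suppliers receive $46, q = 202. (Wedge: pb − ps = 10.)
Burden on buyers: $4; on suppliers: $6. (They sum to $10.)
The less price-elastic side of the market bears the larger share of a per-unit tax.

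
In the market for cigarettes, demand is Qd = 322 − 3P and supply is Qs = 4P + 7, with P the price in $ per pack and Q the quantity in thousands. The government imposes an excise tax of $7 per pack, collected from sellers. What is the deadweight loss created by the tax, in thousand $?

Deadweight loss = $42 thousand.

Before the tax: set 322 − 3P = 4P + 7 → P* = $45, Q* = 187.
With the tax collected from sellers, supply shifts: Qs = 4(P − 7) + 7.
Solving gives Q = 175 with consumers paying $49 and sellers receiving $42 (the $7 wedge).
Quantity falls by |ΔQ| = |187 − 175| = 12.
DWL = ½ · t · |ΔQ| = ½ · 7 · 12 = $42.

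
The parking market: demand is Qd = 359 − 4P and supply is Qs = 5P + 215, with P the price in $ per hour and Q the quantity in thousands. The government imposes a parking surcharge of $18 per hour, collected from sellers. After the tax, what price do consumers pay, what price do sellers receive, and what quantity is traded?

Without the tax, 359 − 4P = 5P + 215 gives 9P = 144, so P* = $16 and Q* = 295.
With the tax collected from sellers, supply shifts: Qs = 5(P − 18) + 215.
New equilibrium: consumers pay $26, sellers receive $8, Q = 255. (Wedge: Pb − Ps = 18.)

Consumers pay $26; sellers receive $8; quantity = 255.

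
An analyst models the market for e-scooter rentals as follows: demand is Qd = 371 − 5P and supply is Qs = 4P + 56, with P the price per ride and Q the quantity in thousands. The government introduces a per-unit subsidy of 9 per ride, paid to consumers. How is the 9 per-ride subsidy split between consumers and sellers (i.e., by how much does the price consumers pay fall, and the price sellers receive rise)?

Before the subsidy: set 371 − 5P = 4P + 56 → P* = 35, Q* = 196.
With a per-unit subsidy paid to consumers, each effectively pays P − 9, so demand becomes Qd = 371 − 5(P − 9).
New equilibrium: consumers pay 31, sellers receive 40, Q = 216. (Wedge: Pb − Ps = −9.)
Gain to consumers: 4; to sellers: 5. (They sum to 9.)

Consumers gain 4 per ride; sellers gain 5 per ride.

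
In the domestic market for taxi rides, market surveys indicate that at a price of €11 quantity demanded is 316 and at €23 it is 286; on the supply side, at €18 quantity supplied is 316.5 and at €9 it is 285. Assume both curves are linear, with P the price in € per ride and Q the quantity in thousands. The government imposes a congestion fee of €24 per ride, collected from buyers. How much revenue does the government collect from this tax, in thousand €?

Tax revenue = €6504 thousand.

Demand slope: (286 − 316)/(23 − 11) = -2.5, so Qd = 343.5 − 2.5P.
Supply slope: (285 − 316.5)/(9 − 18) = 3.5, so Qs = 3.5P + 253.5.
Without the tax, 343.5 − 2.5P = 3.5P + 253.5 gives 6P = 90, so P* = €15 and Q* = 306.
With the tax collected from buyers, demand (in seller-price terms) shifts: Qd = 343.5 − 2.5(P + 24).
Solving gives Q = 271 with buyers paying €29 and sellers receiving €5 (the €24 wedge).
Revenue = t · Q = 24 · 271 = €6504.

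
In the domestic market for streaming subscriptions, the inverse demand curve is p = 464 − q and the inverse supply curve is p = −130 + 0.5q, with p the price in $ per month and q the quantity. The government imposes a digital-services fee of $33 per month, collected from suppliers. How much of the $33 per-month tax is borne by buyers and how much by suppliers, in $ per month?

Buyers bear $22 per month; suppliers bear $11 per month.

Inverting to q(p) form: qd = 464 − p; qs = 2p + 260.
Without the tax, 464 − p = 2p + 260 gives 3p = 204, so p* = $68 and q* = 396.
With the tax collected from suppliers, supply shifts: qs = 2(p − 33) + 260.
New equilibrium: buyers pay $90, suppliers receive $57, q = 374. (Wedge: pb − ps = 33.)
Burden on buyers: $22; on suppliers: $11. (They sum to $33.)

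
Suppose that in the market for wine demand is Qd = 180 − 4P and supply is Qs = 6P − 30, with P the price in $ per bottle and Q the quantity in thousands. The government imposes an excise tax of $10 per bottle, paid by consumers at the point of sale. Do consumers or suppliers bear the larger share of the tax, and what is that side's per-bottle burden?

Consumers bear the larger share: $6 per bottle.

Before the tax: set 180 − 4P = 6P − 30 → P* = $21, Q* = 96.
With the tax collected from consumers, demand (in seller-price terms) shifts: Qd = 180 − 4(P + 10).
New equilibrium: consumers pay $27, suppliers receive $17, Q = 72. (Wedge: Pb − Ps = 10.)
Per-bottle burden: consumers $6, suppliers $4.
Consumers take the larger share because demand is less price-elastic here (demand slope 4 vs supply slope 6).
The less price-elastic side of the market bears the larger share of a per-unit tax.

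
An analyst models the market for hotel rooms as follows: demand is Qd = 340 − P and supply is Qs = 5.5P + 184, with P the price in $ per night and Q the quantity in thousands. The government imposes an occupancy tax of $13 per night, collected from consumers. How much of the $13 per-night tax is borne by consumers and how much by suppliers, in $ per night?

Consumers bear $11 per night; suppliers bear $2 per night.

Without the tax, 340 − P = 5.5P + 184 gives 6.5P = 156, so P* = $24 and Q* = 316.
With the tax collected from consumers, demand (in seller-price terms) shifts: Qd = 340 − (P + 13).
Solving gives Q = 305 with consumers paying $35 and suppliers receiving $22 (the $13 wedge).
Burden on consumers: $11; on suppliers: $2. (They sum to $13.)
The less price-elastic side of the market bears the larger share of a per-unit tax.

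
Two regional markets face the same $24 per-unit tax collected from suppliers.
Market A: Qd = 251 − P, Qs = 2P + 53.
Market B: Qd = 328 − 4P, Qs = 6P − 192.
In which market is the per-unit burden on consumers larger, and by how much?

Market A: pre-tax P* = $66, Q* = 185; post-tax Q = 169; per-unit burden on consumers = $16.
Market B: pre-tax P* = $52, Q* = 120; post-tax Q = 62.4; per-unit burden on consumers = $14.4.
Difference: $16 vs $14.4 → market A is larger by $1.6.

Market A, by $1.6.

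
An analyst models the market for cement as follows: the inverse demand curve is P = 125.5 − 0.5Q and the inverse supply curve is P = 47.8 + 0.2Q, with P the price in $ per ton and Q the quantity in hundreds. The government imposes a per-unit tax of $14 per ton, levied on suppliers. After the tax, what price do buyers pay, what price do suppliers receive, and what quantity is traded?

Rewrite in direct form: Qd = 251 − 2P and Qs = 5P − 239.
Before the tax: set 251 − 2P = 5P − 239 → P* = $70, Q* = 111.
With the tax collected from suppliers, supply shifts: Qs = 5(P − 14) − 239.
Solving gives Q = 91 with buyers paying $80 and suppliers receiving $66 (the $14 wedge).
The less price-elastic side of the market bears the larger share of a per-unit tax.

Buyers pay $80; suppliers receive $66; quantity = 91.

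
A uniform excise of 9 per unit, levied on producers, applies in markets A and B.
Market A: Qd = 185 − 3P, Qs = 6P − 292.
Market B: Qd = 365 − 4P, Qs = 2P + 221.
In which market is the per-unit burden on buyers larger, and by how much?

Market A: pre-tax P* = 53, Q* = 26; post-tax Q = 8; per-unit burden on buyers = 6.
Market B: pre-tax P* = 24, Q* = 269; post-tax Q = 257; per-unit burden on buyers = 3.
Difference: 6 vs 3 → market A is larger by 3.

Market A, by 3.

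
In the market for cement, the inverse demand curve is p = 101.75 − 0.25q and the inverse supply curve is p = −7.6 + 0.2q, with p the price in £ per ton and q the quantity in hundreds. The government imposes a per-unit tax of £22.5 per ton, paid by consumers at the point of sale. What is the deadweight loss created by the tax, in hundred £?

Deadweight loss = £562.5 hundred.

Inverting to q(p) form: qd = 407 − 4p; qs = 5p + 38.
Before the tax: set 407 − 4p = 5p + 38 → p* = £41, q* = 243.
With the tax collected from consumers, demand (in seller-price terms) shifts: qd = 407 − 4(p + 22.5).
Solving gives q = 193 with consumers paying £53.5 and sellers receiving £31 (the £22.5 wedge).
Quantity falls by |ΔQ| = |243 − 193| = 50.
DWL = ½ · t · |ΔQ| = ½ · 22.5 · 50 = £562.5.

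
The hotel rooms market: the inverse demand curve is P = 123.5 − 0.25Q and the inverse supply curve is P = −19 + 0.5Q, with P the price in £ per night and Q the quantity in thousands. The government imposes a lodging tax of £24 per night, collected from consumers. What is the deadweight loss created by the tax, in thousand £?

Deadweight loss = £384 thousand.

Inverting to Q(P) form: Qd = 494 − 4P; Qs = 2P + 38.
Without the tax, 494 − 4P = 2P + 38 gives 6P = 456, so P* = £76 and Q* = 190.
With the tax collected from consumers, demand (in seller-price terms) shifts: Qd = 494 − 4(P + 24).
New equilibrium: consumers pay £84, sellers receive £60, Q = 158. (Wedge: Pb − Ps = 24.)
Quantity falls by |ΔQ| = |190 − 158| = 32.
DWL = ½ · t · |ΔQ| = ½ · 24 · 32 = £384.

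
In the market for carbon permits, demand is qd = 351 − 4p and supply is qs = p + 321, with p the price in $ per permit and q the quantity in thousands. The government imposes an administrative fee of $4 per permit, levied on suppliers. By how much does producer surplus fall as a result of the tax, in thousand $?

Without the tax, 351 − 4p = p + 321 gives 5p = 30, so p* = $6 and q* = 327.
With the tax collected from suppliers, supply shifts: qs = (p − 4) + 321.
Solving gives q = 323.8 with consumers paying $6.8 and suppliers receiving $2.8 (the $4 wedge).
ΔPS is the trapezoid between Q = 323.8 and Q = 327 of height $3.2: ½ · (327 + 323.8) · 3.2 = $1041.28.

Producer surplus falls by $1041.28 thousand.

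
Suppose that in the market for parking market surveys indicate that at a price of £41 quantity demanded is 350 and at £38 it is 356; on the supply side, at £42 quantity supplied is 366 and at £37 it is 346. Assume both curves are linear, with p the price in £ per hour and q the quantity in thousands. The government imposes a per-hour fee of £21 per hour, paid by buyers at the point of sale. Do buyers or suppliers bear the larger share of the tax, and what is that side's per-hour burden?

Demand slope: (356 − 350)/(38 − 41) = -2, so qd = 432 − 2p.
Supply slope: (346 − 366)/(37 − 42) = 4, so qs = 4p + 198.
Before the tax: set 432 − 2p = 4p + 198 → p* = £39, q* = 354.
With the tax collected from buyers, demand (in seller-price terms) shifts: qd = 432 − 2(p + 21).
New equilibrium: buyers pay £53, suppliers receive £32, q = 326. (Wedge: pb − ps = 21.)
Per-hour burden: buyers £14, suppliers £7.
Buyers take the larger share because demand is less price-elastic here (demand slope 2 vs supply slope 4).
The less price-elastic side of the market bears the larger share of a per-unit tax.

Buyers bear the larger share: £14 per hour.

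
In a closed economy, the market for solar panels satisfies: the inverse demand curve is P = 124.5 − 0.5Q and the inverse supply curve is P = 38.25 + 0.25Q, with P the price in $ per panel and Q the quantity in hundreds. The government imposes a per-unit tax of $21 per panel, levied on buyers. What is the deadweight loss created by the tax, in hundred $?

Inverting to Q(P) form: Qd = 249 − 2P; Qs = 4P − 153.
Without the tax, 249 − 2P = 4P − 153 gives 6P = 402, so P* = $67 and Q* = 115.
With the tax collected from buyers, demand (in seller-price terms) shifts: Qd = 249 − 2(P + 21).
Solving gives Q = 87 with buyers paying $81 and sellers receiving $60 (the $21 wedge).
Quantity falls by |ΔQ| = |115 − 87| = 28.
DWL = ½ · t · |ΔQ| = ½ · 21 · 28 = $294.

Deadweight loss = $294 hundred.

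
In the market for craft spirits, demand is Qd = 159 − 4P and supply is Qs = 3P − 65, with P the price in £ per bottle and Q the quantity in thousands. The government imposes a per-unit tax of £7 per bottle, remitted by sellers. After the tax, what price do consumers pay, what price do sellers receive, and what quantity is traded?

Consumers pay £35; sellers receive £28; quantity = 19.

Before the tax: set 159 − 4P = 3P − 65 → P* = £32, Q* = 31.
With the tax collected from sellers, supply shifts: Qs = 3(P − 7) − 65.
New equilibrium: consumers pay £35, sellers receive £28, Q = 19. (Wedge: Pb − Ps = 7.)
The less price-elastic side of the market bears the larger share of a per-unit tax.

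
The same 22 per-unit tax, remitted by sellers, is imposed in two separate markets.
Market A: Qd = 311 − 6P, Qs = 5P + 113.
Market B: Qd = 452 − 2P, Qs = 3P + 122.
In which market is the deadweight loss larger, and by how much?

Market A: pre-tax P* = 18, Q* = 203; post-tax Q = 143; deadweight loss = 660.
Market B: pre-tax P* = 66, Q* = 320; post-tax Q = 293.6; deadweight loss = 290.4.
Difference: 660 vs 290.4 → market A is larger by 369.6.

Market A, by 369.6.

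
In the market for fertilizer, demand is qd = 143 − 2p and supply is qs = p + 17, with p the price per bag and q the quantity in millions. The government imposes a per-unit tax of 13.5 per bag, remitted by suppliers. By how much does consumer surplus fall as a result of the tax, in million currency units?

Consumer surplus falls by 245.25 million.

Without the tax, 143 − 2p = p + 17 gives 3p = 126, so p* = 42 and q* = 59.
With the tax collected from suppliers, supply shifts: qs = (p − 13.5) + 17.
New equilibrium: buyers pay 46.5, suppliers receive 33, q = 50. (Wedge: pb − ps = 13.5.)
ΔCS is the trapezoid between Q = 50 and Q = 59 of height 4.5: ½ · (59 + 50) · 4.5 = 245.25.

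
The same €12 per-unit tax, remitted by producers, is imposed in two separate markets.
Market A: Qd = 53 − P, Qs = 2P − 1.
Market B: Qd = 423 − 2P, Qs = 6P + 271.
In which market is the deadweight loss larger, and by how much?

Market A: pre-tax P* = €18, Q* = 35; post-tax Q = 27; deadweight loss = €48.
Market B: pre-tax P* = €19, Q* = 385; post-tax Q = 367; deadweight loss = €108.
Difference: €48 vs €108 → market B is larger by €60.

Market B, by €60.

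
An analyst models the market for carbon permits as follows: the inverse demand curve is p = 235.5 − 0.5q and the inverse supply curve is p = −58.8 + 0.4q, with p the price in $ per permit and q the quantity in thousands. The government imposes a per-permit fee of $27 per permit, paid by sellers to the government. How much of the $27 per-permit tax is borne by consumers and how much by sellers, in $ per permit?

Inverting to q(p) form: qd = 471 − 2p; qs = 2.5p + 147.
Before the tax: set 471 − 2p = 2.5p + 147 → p* = $72, q* = 327.
With the tax collected from sellers, supply shifts: qs = 2.5(p − 27) + 147.
New equilibrium: consumers pay $87, sellers receive $60, q = 297. (Wedge: pb − ps = 27.)
Burden on consumers: $15; on sellers: $12. (They sum to $27.)
The less price-elastic side of the market bears the larger share of a per-unit tax.

Consumers bear $15 per permit; sellers bear $12 per permit.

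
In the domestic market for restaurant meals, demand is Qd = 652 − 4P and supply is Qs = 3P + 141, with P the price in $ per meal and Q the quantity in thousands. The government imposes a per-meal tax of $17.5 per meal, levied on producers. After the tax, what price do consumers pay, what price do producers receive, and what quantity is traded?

Without the tax, 652 − 4P = 3P + 141 gives 7P = 511, so P* = $73 and Q* = 360.
With the tax collected from producers, supply shifts: Qs = 3(P − 17.5) + 141.
Solving gives Q = 330 with consumers paying $80.5 and producers receiving $63 (the $17.5 wedge).
The less price-elastic side of the market bears the larger share of a per-unit tax.

Consumers pay $80.5; producers receive $63; quantity = 330.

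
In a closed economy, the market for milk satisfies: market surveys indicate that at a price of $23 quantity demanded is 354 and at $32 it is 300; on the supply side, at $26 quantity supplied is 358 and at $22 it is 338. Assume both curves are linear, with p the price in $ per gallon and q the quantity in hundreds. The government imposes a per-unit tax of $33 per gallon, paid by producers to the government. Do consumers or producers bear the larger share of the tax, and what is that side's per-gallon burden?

Producers bear the larger share: $18 per gallon.

Demand slope: (300 − 354)/(32 − 23) = -6, so qd = 492 − 6p.
Supply slope: (338 − 358)/(22 − 26) = 5, so qs = 5p + 228.
Before the tax: set 492 − 6p = 5p + 228 → p* = $24, q* = 348.
With the tax collected from producers, supply shifts: qs = 5(p − 33) + 228.
Solving gives q = 258 with consumers paying $39 and producers receiving $6 (the $33 wedge).
Per-gallon burden: consumers $15, producers $18.
Producers take the larger share because supply is less price-elastic here (demand slope 6 vs supply slope 5).
The less price-elastic side of the market bears the larger share of a per-unit tax.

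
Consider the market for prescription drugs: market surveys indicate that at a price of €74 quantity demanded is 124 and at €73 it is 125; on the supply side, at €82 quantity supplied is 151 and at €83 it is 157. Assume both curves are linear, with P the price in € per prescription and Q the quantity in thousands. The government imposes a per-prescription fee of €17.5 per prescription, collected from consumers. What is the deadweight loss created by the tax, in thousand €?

Deadweight loss = €131.25 thousand.

Demand slope: (125 − 124)/(73 − 74) = -1, so Qd = 198 − P.
Supply slope: (157 − 151)/(83 − 82) = 6, so Qs = 6P − 341.
Without the tax, 198 − P = 6P − 341 gives 7P = 539, so P* = €77 and Q* = 121.
With the tax collected from consumers, demand (in seller-price terms) shifts: Qd = 198 − (P + 17.5).
New equilibrium: consumers pay €92, producers receive €74.5, Q = 106. (Wedge: Pb − Ps = 17.5.)
Quantity falls by |ΔQ| = |121 − 106| = 15.
DWL = ½ · t · |ΔQ| = ½ · 17.5 · 15 = €131.25.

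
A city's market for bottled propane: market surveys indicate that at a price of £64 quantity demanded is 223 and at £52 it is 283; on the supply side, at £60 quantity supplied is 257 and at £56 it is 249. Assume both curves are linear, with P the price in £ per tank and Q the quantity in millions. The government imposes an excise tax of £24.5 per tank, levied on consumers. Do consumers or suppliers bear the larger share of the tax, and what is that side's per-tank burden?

Suppliers bear the larger share: £17.5 per tank.

Demand slope: (283 − 223)/(52 − 64) = -5, so Qd = 543 − 5P.
Supply slope: (249 − 257)/(56 − 60) = 2, so Qs = 2P + 137.
Before the tax: set 543 − 5P = 2P + 137 → P* = £58, Q* = 253.
With the tax collected from consumers, demand (in seller-price terms) shifts: Qd = 543 − 5(P + 24.5).
Solving gives Q = 218 with consumers paying £65 and suppliers receiving £40.5 (the £24.5 wedge).
Per-tank burden: consumers £7, suppliers £17.5.
Suppliers take the larger share because supply is less price-elastic here (demand slope 5 vs supply slope 2).
The less price-elastic side of the market bears the larger share of a per-unit tax.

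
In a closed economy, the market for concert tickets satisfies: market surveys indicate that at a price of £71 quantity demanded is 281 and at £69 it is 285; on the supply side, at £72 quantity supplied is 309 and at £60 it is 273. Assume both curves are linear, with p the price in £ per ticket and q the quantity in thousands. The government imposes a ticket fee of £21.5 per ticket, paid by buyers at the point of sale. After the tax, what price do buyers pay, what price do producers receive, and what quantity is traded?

Demand slope: (285 − 281)/(69 − 71) = -2, so qd = 423 − 2p.
Supply slope: (273 − 309)/(60 − 72) = 3, so qs = 3p + 93.
Without the tax, 423 − 2p = 3p + 93 gives 5p = 330, so p* = £66 and q* = 291.
With the tax collected from buyers, demand (in seller-price terms) shifts: qd = 423 − 2(p + 21.5).
New equilibrium: buyers pay £78.9, producers receive £57.4, q = 265.2. (Wedge: pb − ps = 21.5.)

Buyers pay £78.9; producers receive £57.4; quantity = 265.2.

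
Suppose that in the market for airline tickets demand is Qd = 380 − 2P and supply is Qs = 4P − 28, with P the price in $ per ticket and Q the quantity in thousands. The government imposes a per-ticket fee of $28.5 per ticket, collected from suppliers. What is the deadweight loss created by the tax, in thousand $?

Deadweight loss = $541.5 thousand.

Before the tax: set 380 − 2P = 4P − 28 → P* = $68, Q* = 244.
With the tax collected from suppliers, supply shifts: Qs = 4(P − 28.5) − 28.
Solving gives Q = 206 with consumers paying $87 and suppliers receiving $58.5 (the $28.5 wedge).
Quantity falls by |ΔQ| = |244 − 206| = 38.
DWL = ½ · t · |ΔQ| = ½ · 28.5 · 38 = $541.5.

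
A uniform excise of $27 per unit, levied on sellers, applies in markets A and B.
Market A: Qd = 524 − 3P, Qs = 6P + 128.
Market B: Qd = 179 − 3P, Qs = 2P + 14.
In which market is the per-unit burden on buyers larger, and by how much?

Market A: pre-tax P* = $44, Q* = 392; post-tax Q = 338; per-unit burden on buyers = $18.
Market B: pre-tax P* = $33, Q* = 80; post-tax Q = 47.6; per-unit burden on buyers = $10.8.
Difference: $18 vs $10.8 → market A is larger by $7.2.

Market A, by $7.2.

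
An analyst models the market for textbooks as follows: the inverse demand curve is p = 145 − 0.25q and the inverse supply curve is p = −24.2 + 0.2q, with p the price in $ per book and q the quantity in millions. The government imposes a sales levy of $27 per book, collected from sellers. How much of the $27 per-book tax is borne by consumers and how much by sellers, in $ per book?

Inverting to q(p) form: qd = 580 − 4p; qs = 5p + 121.
Before the tax: set 580 − 4p = 5p + 121 → p* = $51, q* = 376.
With the tax collected from sellers, supply shifts: qs = 5(p − 27) + 121.
Solving gives q = 316 with consumers paying $66 and sellers receiving $39 (the $27 wedge).
Burden on consumers: $15; on sellers: $12. (They sum to $27.)
The less price-elastic side of the market bears the larger share of a per-unit tax.

Consumers bear $15 per book; sellers bear $12 per book.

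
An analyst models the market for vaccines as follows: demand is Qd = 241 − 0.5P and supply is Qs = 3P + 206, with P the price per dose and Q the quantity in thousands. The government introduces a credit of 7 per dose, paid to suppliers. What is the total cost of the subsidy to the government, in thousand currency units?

Government outlay = 1673 thousand.

Without the subsidy, 241 − 0.5P = 3P + 206 gives 3.5P = 35, so P* = 10 and Q* = 236.
With a per-unit subsidy paid to suppliers, each receives P + 7 per unit sold, so supply becomes Qs = 3(P + 7) + 206.
Solving gives Q = 239 with consumers paying 4 and suppliers receiving 11 (the 7 wedge).
Outlay = t · Q = 7 · 239 = 1673.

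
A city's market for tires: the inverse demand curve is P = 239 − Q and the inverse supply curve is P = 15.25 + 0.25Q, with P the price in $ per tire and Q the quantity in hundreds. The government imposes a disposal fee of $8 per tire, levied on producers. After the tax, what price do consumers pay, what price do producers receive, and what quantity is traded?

Consumers pay $66.4; producers receive $58.4; quantity = 172.6.

Rewrite in direct form: Qd = 239 − P and Qs = 4P − 61.
Before the tax: set 239 − P = 4P − 61 → P* = $60, Q* = 179.
With the tax collected from producers, supply shifts: Qs = 4(P − 8) − 61.
Solving gives Q = 172.6 with consumers paying $66.4 and producers receiving $58.4 (the $8 wedge).
The less price-elastic side of the market bears the larger share of a per-unit tax.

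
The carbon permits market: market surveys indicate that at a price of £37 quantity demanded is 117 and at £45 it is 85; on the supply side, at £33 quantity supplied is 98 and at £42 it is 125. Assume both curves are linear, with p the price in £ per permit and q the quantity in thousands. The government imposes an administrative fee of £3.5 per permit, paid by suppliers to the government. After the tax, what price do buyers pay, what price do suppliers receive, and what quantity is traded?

Buyers pay £39.5; suppliers receive £36; quantity = 107.

Demand slope: (85 − 117)/(45 − 37) = -4, so qd = 265 − 4p.
Supply slope: (125 − 98)/(42 − 33) = 3, so qs = 3p − 1.
Without the tax, 265 − 4p = 3p − 1 gives 7p = 266, so p* = £38 and q* = 113.
With the tax collected from suppliers, supply shifts: qs = 3(p − 3.5) − 1.
New equilibrium: buyers pay £39.5, suppliers receive £36, q = 107. (Wedge: pb − ps = 3.5.)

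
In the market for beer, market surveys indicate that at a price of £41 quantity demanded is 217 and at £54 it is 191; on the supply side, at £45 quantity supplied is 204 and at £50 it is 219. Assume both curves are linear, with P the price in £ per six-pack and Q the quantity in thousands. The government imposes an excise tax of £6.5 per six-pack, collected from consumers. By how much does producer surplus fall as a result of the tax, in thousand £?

Demand slope: (191 − 217)/(54 − 41) = -2, so Qd = 299 − 2P.
Supply slope: (219 − 204)/(50 − 45) = 3, so Qs = 3P + 69.
Before the tax: set 299 − 2P = 3P + 69 → P* = £46, Q* = 207.
With the tax collected from consumers, demand (in seller-price terms) shifts: Qd = 299 − 2(P + 6.5).
Solving gives Q = 199.2 with consumers paying £49.9 and suppliers receiving £43.4 (the £6.5 wedge).
ΔPS is the trapezoid between Q = 199.2 and Q = 207 of height £2.6: ½ · (207 + 199.2) · 2.6 = £528.06.

Producer surplus falls by £528.06 thousand.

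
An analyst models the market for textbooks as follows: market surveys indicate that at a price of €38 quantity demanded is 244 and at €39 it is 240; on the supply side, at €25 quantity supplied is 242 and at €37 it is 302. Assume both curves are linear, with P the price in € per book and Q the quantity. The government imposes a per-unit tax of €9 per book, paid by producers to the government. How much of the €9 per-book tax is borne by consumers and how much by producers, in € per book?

Demand slope: (240 − 244)/(39 − 38) = -4, so Qd = 396 − 4P.
Supply slope: (302 − 242)/(37 − 25) = 5, so Qs = 5P + 117.
Before the tax: set 396 − 4P = 5P + 117 → P* = €31, Q* = 272.
With the tax collected from producers, supply shifts: Qs = 5(P − 9) + 117.
Solving gives Q = 252 with consumers paying €36 and producers receiving €27 (the €9 wedge).
Burden on consumers: €5; on producers: €4. (They sum to €9.)
The less price-elastic side of the market bears the larger share of a per-unit tax.

Consumers bear €5 per book; producers bear €4 per book.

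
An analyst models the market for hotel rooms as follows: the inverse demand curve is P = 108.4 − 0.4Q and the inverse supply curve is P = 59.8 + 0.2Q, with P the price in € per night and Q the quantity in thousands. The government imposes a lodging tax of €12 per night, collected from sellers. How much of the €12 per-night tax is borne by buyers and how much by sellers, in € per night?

Inverting to Q(P) form: Qd = 271 − 2.5P; Qs = 5P − 299.
Without the tax, 271 − 2.5P = 5P − 299 gives 7.5P = 570, so P* = €76 and Q* = 81.
With the tax collected from sellers, supply shifts: Qs = 5(P − 12) − 299.
Solving gives Q = 61 with buyers paying €84 and sellers receiving €72 (the €12 wedge).
Burden on buyers: €8; on sellers: €4. (They sum to €12.)

Buyers bear €8 per night; sellers bear €4 per night.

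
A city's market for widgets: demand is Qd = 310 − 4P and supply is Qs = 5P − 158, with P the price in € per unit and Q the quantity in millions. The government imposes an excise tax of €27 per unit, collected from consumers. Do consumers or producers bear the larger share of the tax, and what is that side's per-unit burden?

Consumers bear the larger share: €15 per unit.

Before the tax: set 310 − 4P = 5P − 158 → P* = €52, Q* = 102.
With the tax collected from consumers, demand (in seller-price terms) shifts: Qd = 310 − 4(P + 27).
New equilibrium: consumers pay €67, producers receive €40, Q = 42. (Wedge: Pb − Ps = 27.)
Per-unit burden: consumers €15, producers €12.
Consumers take the larger share because demand is less price-elastic here (demand slope 4 vs supply slope 5).
The less price-elastic side of the market bears the larger share of a per-unit tax.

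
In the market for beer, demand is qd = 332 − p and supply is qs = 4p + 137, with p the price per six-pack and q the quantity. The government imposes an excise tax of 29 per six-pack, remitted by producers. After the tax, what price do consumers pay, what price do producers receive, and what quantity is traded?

Consumers pay 62.2; producers receive 33.2; quantity = 269.8.

Without the tax, 332 − p = 4p + 137 gives 5p = 195, so p* = 39 and q* = 293.
With the tax collected from producers, supply shifts: qs = 4(p − 29) + 137.
Solving gives q = 269.8 with consumers paying 62.2 and producers receiving 33.2 (the 29 wedge).
The less price-elastic side of the market bears the larger share of a per-unit tax.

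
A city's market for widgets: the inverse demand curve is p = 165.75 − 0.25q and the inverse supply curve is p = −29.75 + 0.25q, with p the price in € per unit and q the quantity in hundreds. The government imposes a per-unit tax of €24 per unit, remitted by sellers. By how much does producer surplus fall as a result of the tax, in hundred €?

Inverting to q(p) form: qd = 663 − 4p; qs = 4p + 119.
Before the tax: set 663 − 4p = 4p + 119 → p* = €68, q* = 391.
With the tax collected from sellers, supply shifts: qs = 4(p − 24) + 119.
New equilibrium: consumers pay €80, sellers receive €56, q = 343. (Wedge: pb − ps = 24.)
ΔPS is the trapezoid between Q = 343 and Q = 391 of height €12: ½ · (391 + 343) · 12 = €4404.

Producer surplus falls by €4404 hundred.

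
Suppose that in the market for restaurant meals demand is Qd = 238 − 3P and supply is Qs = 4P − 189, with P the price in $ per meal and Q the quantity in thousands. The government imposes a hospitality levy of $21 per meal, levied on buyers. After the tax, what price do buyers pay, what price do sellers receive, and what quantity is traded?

Without the tax, 238 − 3P = 4P − 189 gives 7P = 427, so P* = $61 and Q* = 55.
With the tax collected from buyers, demand (in seller-price terms) shifts: Qd = 238 − 3(P + 21).
Solving gives Q = 19 with buyers paying $73 and sellers receiving $52 (the $21 wedge).
The less price-elastic side of the market bears the larger share of a per-unit tax.

Buyers pay $73; sellers receive $52; quantity = 19.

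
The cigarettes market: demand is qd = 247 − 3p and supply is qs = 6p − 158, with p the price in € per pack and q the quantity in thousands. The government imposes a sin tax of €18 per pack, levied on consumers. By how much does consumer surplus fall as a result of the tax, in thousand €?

Before the tax: set 247 − 3p = 6p − 158 → p* = €45, q* = 112.
With the tax collected from consumers, demand (in seller-price terms) shifts: qd = 247 − 3(p + 18).
Solving gives q = 76 with consumers paying €57 and producers receiving €39 (the €18 wedge).
ΔCS is the trapezoid between Q = 76 and Q = 112 of height €12: ½ · (112 + 76) · 12 = €1128.

Consumer surplus falls by €1128 thousand.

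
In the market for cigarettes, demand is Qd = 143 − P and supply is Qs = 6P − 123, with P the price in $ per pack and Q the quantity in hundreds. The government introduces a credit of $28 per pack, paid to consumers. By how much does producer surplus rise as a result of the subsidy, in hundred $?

Producer surplus rises by $468 hundred.

Before the subsidy: set 143 − P = 6P − 123 → P* = $38, Q* = 105.
With a per-unit subsidy paid to consumers, each effectively pays P − 28, so demand becomes Qd = 143 − (P − 28).
Solving gives Q = 129 with consumers paying $14 and sellers receiving $42 (the $28 wedge).
ΔPS is the trapezoid between Q = 129 and Q = 105 of height $4: ½ · (105 + 129) · 4 = $468.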